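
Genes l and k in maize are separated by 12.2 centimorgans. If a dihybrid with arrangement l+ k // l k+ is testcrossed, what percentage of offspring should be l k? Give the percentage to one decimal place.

6.1%

A map distance of 12.2 centimorgans corresponds to a recombination frequency of 0.122.
The F1 is l+ k / l k+, so l k is a recombinant gamete class with expected frequency r/2 = 0.122/2 = 0.0610.
That is 0.0610 = 6.1% of the progeny.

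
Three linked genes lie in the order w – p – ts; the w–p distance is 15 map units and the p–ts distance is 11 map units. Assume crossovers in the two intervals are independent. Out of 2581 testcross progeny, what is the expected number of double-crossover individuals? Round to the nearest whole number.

43

Map distances give recombination frequencies of 0.150 and 0.110 for the two intervals.
With no interference, expected double-crossover frequency = 0.150 × 0.110 = 0.01650.
Expected number = 0.01650 × 2581 = 42.59 ≈ 43.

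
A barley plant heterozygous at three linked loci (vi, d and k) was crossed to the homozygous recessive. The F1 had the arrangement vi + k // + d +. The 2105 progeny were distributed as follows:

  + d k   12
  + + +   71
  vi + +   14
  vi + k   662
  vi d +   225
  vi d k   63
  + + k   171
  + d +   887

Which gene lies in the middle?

k

The two rarest classes, vi + + and + d k, are the double crossovers. Comparing them with the parentals, only the k allele has switched, so k is the middle locus and the order is vi – k – d.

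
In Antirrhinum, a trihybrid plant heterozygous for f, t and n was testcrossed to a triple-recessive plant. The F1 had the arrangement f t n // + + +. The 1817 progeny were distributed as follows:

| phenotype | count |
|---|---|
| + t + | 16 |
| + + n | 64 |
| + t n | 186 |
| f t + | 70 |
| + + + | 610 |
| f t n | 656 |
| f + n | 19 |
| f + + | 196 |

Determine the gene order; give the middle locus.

The two rarest classes, f + n and + t +, are the double crossovers. Comparing them with the parentals, only the t allele has switched, so t is the middle locus and the order is n – t – f.

t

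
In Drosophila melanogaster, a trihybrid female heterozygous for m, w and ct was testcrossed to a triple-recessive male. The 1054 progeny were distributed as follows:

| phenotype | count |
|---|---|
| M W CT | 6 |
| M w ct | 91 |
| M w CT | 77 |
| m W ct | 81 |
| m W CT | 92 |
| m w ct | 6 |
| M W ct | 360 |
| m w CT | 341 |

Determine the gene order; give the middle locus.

The two most frequent reciprocal classes, M W ct and m w CT, are the parental types, so the F1 was M W ct / m w CT.
The two rarest classes, M W CT and m w ct, are the double crossovers. Comparing them with the parentals, only the ct allele has switched, so ct is the middle locus and the order is m – ct – w.

ct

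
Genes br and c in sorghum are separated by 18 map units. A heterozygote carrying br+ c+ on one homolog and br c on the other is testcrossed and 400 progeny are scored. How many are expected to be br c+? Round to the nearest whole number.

A map distance of 18 map units corresponds to a recombination frequency of 0.180.
The F1 is br+ c+ / br c, so br c+ is a recombinant gamete class with expected frequency r/2 = 0.180/2 = 0.0900.
Expected number = 0.0900 × 400 = 36.00 ≈ 36.

36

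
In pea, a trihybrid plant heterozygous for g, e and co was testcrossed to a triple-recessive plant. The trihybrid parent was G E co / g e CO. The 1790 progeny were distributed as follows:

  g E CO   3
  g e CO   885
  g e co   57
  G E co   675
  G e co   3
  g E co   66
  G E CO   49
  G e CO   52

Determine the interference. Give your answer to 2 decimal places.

0.23

The two rarest classes, G e co and g E CO, are the double crossovers. Comparing them with the parentals, only the e allele has switched, so e is the middle locus and the order is g – e – co.
g–e: (118 + 6)/1790 = 0.0693; e–co: (106 + 6)/1790 = 0.0626.
Expected DCO frequency = 0.0693 × 0.0626 ≈ 0.00434; observed = 6/1790 ≈ 0.00335.
Coefficient of coincidence = 0.00335/0.00434 ≈ 0.77; interference = 1 − 0.77 = 0.23.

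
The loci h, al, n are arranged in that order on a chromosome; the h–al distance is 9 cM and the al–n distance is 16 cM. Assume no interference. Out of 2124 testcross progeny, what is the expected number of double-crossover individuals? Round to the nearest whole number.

Map distances give recombination frequencies of 0.090 and 0.160 for the two intervals.
With no interference, expected double-crossover frequency = 0.090 × 0.160 = 0.01440.
Expected number = 0.01440 × 2124 = 30.59 ≈ 31.

31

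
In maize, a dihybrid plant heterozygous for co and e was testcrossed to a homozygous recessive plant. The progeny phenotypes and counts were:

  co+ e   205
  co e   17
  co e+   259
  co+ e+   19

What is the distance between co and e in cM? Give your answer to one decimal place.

7.2 cM

The two most frequent classes, co+ e (205) and co e+ (259), are the parental types, so the F1 was co+ e / co e+.
The recombinant classes are co+ e+ and co e: 19 + 17 = 36.
Recombination frequency = 36/500 = 0.0720 ≈ 7.2%, i.e. 7.2 cM.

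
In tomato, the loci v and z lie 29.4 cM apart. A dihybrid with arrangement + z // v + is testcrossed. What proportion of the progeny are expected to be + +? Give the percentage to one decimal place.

A map distance of 29.4 cM corresponds to a recombination frequency of 0.294.
The F1 is + z / v +, so + + is a recombinant gamete class with expected frequency r/2 = 0.294/2 = 0.1470.
That is 0.1470 = 14.7% of the progeny.

14.7%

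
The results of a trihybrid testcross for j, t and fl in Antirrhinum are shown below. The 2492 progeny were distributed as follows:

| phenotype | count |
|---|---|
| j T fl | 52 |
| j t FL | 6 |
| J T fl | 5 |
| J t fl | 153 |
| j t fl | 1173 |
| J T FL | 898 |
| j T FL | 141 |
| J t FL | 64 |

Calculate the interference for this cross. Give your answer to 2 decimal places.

0.29

The two most frequent reciprocal classes, j t fl and J T FL, are the parental types, so the F1 was j t fl / J T FL.
The two rarest classes, j t FL and J T fl, are the double crossovers. Comparing them with the parentals, only the fl allele has switched, so fl is the middle locus and the order is t – fl – j.
t–fl: (116 + 11)/2492 = 0.0510; fl–j: (294 + 11)/2492 = 0.1224.
Expected DCO frequency = 0.0510 × 0.1224 ≈ 0.00624; observed = 11/2492 ≈ 0.00441.
Coefficient of coincidence = 0.00441/0.00624 ≈ 0.71; interference = 1 − 0.71 = 0.29.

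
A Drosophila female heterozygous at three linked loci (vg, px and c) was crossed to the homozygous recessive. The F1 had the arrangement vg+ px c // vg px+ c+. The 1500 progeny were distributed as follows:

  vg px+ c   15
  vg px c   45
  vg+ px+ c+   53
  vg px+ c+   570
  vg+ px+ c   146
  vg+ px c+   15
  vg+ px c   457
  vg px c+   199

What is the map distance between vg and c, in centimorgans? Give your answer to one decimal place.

The two rarest classes, vg+ px c+ and vg px+ c, are the double crossovers. Comparing them with the parentals, only the c allele has switched, so c is the middle locus and the order is px – c – vg.
Crossovers in the c–vg interval produce the single-crossover classes vg px c and vg+ px+ c+ (45 + 53 = 98) plus the double crossovers (30).
RF(c–vg) = (98 + 30) / 1500 = 128/1500 = 0.0853 → 8.5 centimorgans.

8.5 centimorgans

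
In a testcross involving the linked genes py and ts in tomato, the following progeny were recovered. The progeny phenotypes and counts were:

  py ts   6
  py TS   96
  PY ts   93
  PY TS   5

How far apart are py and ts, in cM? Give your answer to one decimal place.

The two most frequent classes, PY ts (93) and py TS (96), are the parental types, so the F1 was PY ts / py TS.
The recombinant classes are PY TS and py ts: 5 + 6 = 11.
Recombination frequency = 11/200 = 0.0550 ≈ 5.5%, i.e. 5.5 cM.

5.5 cM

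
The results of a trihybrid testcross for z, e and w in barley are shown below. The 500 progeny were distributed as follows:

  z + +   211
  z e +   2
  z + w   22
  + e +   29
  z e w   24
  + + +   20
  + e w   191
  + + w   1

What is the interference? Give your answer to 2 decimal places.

The two most frequent reciprocal classes, z + + and + e w, are the parental types, so the F1 was z + + / + e w.
The two rarest classes, z e + and + + w, are the double crossovers. Comparing them with the parentals, only the e allele has switched, so e is the middle locus and the order is w – e – z.
w–e: (51 + 3)/500 = 0.1080; e–z: (44 + 3)/500 = 0.0940.
Expected DCO frequency = 0.1080 × 0.0940 ≈ 0.01015; observed = 3/500 ≈ 0.00600.
Coefficient of coincidence = 0.00600/0.01015 ≈ 0.59; interference = 1 − 0.59 = 0.41.

0.41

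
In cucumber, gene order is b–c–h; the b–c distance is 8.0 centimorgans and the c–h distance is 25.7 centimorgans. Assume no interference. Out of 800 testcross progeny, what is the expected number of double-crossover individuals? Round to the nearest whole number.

16

Map distances give recombination frequencies of 0.080 and 0.257 for the two intervals.
With no interference, expected double-crossover frequency = 0.080 × 0.257 = 0.02056.
Expected number = 0.02056 × 800 = 16.45 ≈ 16.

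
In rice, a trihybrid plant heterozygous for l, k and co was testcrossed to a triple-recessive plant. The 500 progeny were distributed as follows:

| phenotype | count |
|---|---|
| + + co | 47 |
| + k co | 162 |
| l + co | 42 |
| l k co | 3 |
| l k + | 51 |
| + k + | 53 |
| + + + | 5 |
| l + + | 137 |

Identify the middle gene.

The two most frequent reciprocal classes, l + + and + k co, are the parental types, so the F1 was l + + / + k co.
The two rarest classes, + + + and l k co, are the double crossovers. Comparing them with the parentals, only the l allele has switched, so l is the middle locus and the order is k – l – co.

l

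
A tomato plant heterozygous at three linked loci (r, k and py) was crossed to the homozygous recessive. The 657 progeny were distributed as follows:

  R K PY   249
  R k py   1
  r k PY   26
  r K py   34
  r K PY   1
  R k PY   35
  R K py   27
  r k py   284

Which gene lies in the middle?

r

The two most frequent reciprocal classes, r k py and R K PY, are the parental types, so the F1 was r k py / R K PY.
The two rarest classes, R k py and r K PY, are the double crossovers. Comparing them with the parentals, only the r allele has switched, so r is the middle locus and the order is py – r – k.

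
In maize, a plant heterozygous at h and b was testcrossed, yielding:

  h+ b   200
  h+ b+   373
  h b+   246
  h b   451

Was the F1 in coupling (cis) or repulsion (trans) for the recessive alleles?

cis

The two most frequent classes are h+ b+ (373) and h b (451); these are the parental (non-recombinant) types.
So the F1 carried h+ b+ on one chromosome and h b on the other — the recessive alleles are on the same chromosome (cis / coupling).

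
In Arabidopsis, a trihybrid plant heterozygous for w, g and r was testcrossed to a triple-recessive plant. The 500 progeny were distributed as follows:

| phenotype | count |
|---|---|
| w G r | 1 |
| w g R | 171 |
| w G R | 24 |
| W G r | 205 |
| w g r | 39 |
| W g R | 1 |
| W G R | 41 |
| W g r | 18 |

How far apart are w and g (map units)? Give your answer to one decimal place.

The two most frequent reciprocal classes, W G r and w g R, are the parental types, so the F1 was W G r / w g R.
The two rarest classes, w G r and W g R, are the double crossovers. Comparing them with the parentals, only the w allele has switched, so w is the middle locus and the order is g – w – r.
Crossovers in the g–w interval produce the single-crossover classes W g r and w G R (18 + 24 = 42) plus the double crossovers (2).
RF(g–w) = (42 + 2) / 500 = 44/500 = 0.0880 → 8.8 map units.

8.8 map units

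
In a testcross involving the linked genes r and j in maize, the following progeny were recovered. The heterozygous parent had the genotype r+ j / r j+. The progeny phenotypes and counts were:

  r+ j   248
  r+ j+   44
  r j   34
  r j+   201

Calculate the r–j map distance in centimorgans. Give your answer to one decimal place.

The recombinant classes are r+ j+ and r j: 44 + 34 = 78.
Recombination frequency = 78/527 = 0.1480 ≈ 14.8%, i.e. 14.8 centimorgans.

14.8 centimorgans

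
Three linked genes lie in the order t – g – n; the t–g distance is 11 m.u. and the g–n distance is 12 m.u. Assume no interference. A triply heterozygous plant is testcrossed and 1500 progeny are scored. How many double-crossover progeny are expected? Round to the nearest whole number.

Map distances give recombination frequencies of 0.110 and 0.120 for the two intervals.
With no interference, expected double-crossover frequency = 0.110 × 0.120 = 0.01320.
Expected number = 0.01320 × 1500 = 19.80 ≈ 20.

20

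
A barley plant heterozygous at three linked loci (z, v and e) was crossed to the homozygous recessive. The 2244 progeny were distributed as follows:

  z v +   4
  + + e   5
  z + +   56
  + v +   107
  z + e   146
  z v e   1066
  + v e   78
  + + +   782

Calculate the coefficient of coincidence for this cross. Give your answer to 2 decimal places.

The two most frequent reciprocal classes, z v e and + + +, are the parental types, so the F1 was z v e / + + +.
The two rarest classes, z v + and + + e, are the double crossovers. Comparing them with the parentals, only the e allele has switched, so e is the middle locus and the order is z – e – v.
z–e: (134 + 9)/2244 = 0.0637; e–v: (253 + 9)/2244 = 0.1168.
Expected DCO frequency = 0.0637 × 0.1168 ≈ 0.00744; observed = 9/2244 ≈ 0.00401.
Coefficient of coincidence = 0.00401/0.00744 ≈ 0.54.

0.54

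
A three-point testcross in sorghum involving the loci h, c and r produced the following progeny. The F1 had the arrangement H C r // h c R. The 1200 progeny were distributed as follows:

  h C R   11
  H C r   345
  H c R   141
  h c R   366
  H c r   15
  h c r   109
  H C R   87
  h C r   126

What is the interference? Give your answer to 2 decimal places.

0.52

The two rarest classes, H c r and h C R, are the double crossovers. Comparing them with the parentals, only the c allele has switched, so c is the middle locus and the order is h – c – r.
h–c: (267 + 26)/1200 = 0.2442; c–r: (196 + 26)/1200 = 0.1850.
Expected DCO frequency = 0.2442 × 0.1850 ≈ 0.04518; observed = 26/1200 ≈ 0.02167.
Coefficient of coincidence = 0.02167/0.04518 ≈ 0.48; interference = 1 − 0.48 = 0.52.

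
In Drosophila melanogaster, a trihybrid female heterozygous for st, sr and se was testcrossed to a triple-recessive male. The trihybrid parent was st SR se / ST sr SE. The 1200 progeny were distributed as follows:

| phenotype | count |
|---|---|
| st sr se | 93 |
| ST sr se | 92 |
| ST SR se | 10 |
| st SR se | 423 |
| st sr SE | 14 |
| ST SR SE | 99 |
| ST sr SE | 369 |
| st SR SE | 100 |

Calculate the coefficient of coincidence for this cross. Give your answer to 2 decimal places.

The two rarest classes, ST SR se and st sr SE, are the double crossovers. Comparing them with the parentals, only the st allele has switched, so st is the middle locus and the order is se – st – sr.
se–st: (192 + 24)/1200 = 0.1800; st–sr: (192 + 24)/1200 = 0.1800.
Expected DCO frequency = 0.1800 × 0.1800 ≈ 0.03240; observed = 24/1200 ≈ 0.02000.
Coefficient of coincidence = 0.02000/0.03240 ≈ 0.62.

0.62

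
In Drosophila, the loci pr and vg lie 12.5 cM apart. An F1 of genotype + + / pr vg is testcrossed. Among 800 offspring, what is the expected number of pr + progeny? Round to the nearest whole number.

A map distance of 12.5 cM corresponds to a recombination frequency of 0.125.
The F1 is + + / pr vg, so pr + is a recombinant gamete class with expected frequency r/2 = 0.125/2 = 0.0625.
Expected number = 0.0625 × 800 = 50.00 ≈ 50.

50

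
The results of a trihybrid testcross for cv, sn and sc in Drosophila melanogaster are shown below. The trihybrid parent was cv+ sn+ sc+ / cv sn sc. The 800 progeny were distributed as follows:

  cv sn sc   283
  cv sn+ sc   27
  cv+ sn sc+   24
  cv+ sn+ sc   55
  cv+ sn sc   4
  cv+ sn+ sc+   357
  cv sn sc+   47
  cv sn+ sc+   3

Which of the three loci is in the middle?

The two rarest classes, cv sn+ sc+ and cv+ sn sc, are the double crossovers. Comparing them with the parentals, only the cv allele has switched, so cv is the middle locus and the order is sc – cv – sn.

cv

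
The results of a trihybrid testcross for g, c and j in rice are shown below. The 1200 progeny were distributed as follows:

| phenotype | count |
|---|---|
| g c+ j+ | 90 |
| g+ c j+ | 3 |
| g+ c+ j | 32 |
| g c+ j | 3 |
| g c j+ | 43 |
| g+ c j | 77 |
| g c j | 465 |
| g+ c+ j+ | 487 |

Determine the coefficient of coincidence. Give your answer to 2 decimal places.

The two most frequent reciprocal classes, g c j and g+ c+ j+, are the parental types, so the F1 was g c j / g+ c+ j+.
The two rarest classes, g c+ j and g+ c j+, are the double crossovers. Comparing them with the parentals, only the c allele has switched, so c is the middle locus and the order is g – c – j.
g–c: (167 + 6)/1200 = 0.1442; c–j: (75 + 6)/1200 = 0.0675.
Expected DCO frequency = 0.1442 × 0.0675 ≈ 0.00973; observed = 6/1200 ≈ 0.00500.
Coefficient of coincidence = 0.00500/0.00973 ≈ 0.51.

0.51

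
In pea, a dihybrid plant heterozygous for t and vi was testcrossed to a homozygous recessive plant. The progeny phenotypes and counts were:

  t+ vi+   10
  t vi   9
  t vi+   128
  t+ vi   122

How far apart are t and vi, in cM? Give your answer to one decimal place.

The two most frequent classes, t+ vi (122) and t vi+ (128), are the parental types, so the F1 was t+ vi / t vi+.
The recombinant classes are t+ vi+ and t vi: 10 + 9 = 19.
Recombination frequency = 19/269 = 0.0706 ≈ 7.1%, i.e. 7.1 cM.

7.1 cM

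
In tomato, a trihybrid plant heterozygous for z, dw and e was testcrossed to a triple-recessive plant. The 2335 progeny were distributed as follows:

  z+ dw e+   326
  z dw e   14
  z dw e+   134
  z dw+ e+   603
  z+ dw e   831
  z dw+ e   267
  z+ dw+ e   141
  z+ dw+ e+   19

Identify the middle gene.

The two most frequent reciprocal classes, z+ dw e and z dw+ e+, are the parental types, so the F1 was z+ dw e / z dw+ e+.
The two rarest classes, z dw e and z+ dw+ e+, are the double crossovers. Comparing them with the parentals, only the z allele has switched, so z is the middle locus and the order is e – z – dw.

z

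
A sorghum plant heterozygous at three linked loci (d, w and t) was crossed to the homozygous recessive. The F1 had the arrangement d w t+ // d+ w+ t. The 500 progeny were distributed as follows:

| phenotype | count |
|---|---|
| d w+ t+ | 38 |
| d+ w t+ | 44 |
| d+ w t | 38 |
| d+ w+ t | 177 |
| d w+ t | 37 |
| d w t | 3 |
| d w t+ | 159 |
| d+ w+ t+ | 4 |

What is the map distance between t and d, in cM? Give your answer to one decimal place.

The two rarest classes, d w t and d+ w+ t+, are the double crossovers. Comparing them with the parentals, only the t allele has switched, so t is the middle locus and the order is d – t – w.
Crossovers in the d–t interval produce the single-crossover classes d+ w t+ and d w+ t (44 + 37 = 81) plus the double crossovers (7).
RF(d–t) = (81 + 7) / 500 = 88/500 = 0.1760 → 17.6 cM.

17.6 cM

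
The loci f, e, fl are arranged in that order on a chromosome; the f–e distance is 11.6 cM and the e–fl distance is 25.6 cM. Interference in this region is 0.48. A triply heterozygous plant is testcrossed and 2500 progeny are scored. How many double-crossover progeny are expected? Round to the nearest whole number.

Map distances give recombination frequencies of 0.116 and 0.256 for the two intervals.
With interference 0.48 (so coincidence = 0.52), expected double-crossover frequency = 0.116 × 0.256 × 0.52 = 0.01544.
Expected number = 0.01544 × 2500 = 38.60 ≈ 39.

39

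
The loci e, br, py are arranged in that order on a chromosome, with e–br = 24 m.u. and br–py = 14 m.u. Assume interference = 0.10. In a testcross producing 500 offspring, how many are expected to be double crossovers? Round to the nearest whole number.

Map distances give recombination frequencies of 0.240 and 0.140 for the two intervals.
With interference 0.10 (so coincidence = 0.90), expected double-crossover frequency = 0.240 × 0.140 × 0.90 = 0.03024.
Expected number = 0.03024 × 500 = 15.12 ≈ 15.

15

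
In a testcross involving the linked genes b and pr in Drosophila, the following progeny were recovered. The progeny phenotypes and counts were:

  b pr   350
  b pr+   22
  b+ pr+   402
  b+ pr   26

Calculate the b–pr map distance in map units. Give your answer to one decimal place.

6.0 map units

The two most frequent classes, b+ pr+ (402) and b pr (350), are the parental types, so the F1 was b+ pr+ / b pr.
The recombinant classes are b+ pr and b pr+: 26 + 22 = 48.
Recombination frequency = 48/800 = 0.0600 ≈ 6.0%, i.e. 6.0 map units.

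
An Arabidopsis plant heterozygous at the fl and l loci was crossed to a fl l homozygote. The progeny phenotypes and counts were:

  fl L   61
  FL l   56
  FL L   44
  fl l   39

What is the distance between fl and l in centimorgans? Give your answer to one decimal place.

41.5 centimorgans

The two most frequent classes, FL l (56) and fl L (61), are the parental types, so the F1 was FL l / fl L.
The recombinant classes are FL L and fl l: 44 + 39 = 83.
Recombination frequency = 83/200 = 0.4150 ≈ 41.5%, i.e. 41.5 centimorgans.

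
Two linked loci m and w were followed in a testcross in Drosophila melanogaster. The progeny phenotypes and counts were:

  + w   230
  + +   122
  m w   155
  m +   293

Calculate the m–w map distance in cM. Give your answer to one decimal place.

34.6 cM

The two most frequent classes, + w (230) and m + (293), are the parental types, so the F1 was + w / m +.
The recombinant classes are + + and m w: 122 + 155 = 277.
Recombination frequency = 277/800 = 0.3463 ≈ 34.6%, i.e. 34.6 cM.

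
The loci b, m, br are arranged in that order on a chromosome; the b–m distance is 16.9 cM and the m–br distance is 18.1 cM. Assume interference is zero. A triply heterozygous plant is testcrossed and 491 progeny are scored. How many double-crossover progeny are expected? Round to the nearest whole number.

15

Map distances give recombination frequencies of 0.169 and 0.181 for the two intervals.
With no interference, expected double-crossover frequency = 0.169 × 0.181 = 0.03059.
Expected number = 0.03059 × 491 = 15.02 ≈ 15.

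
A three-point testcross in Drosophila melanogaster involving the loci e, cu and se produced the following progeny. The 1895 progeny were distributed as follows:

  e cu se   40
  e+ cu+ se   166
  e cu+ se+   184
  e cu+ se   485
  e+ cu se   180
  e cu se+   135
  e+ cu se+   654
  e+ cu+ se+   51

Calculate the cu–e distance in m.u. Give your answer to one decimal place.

20.7 m.u.

The two most frequent reciprocal classes, e cu+ se and e+ cu se+, are the parental types, so the F1 was e cu+ se / e+ cu se+.
The two rarest classes, e cu se and e+ cu+ se+, are the double crossovers. Comparing them with the parentals, only the cu allele has switched, so cu is the middle locus and the order is e – cu – se.
Crossovers in the e–cu interval produce the single-crossover classes e+ cu+ se and e cu se+ (166 + 135 = 301) plus the double crossovers (91).
RF(e–cu) = (301 + 91) / 1895 = 392/1895 = 0.2069 → 20.7 m.u.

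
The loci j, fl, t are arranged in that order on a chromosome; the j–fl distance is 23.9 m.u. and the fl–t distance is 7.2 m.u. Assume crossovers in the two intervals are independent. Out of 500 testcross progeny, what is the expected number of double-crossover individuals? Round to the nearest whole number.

9

Map distances give recombination frequencies of 0.239 and 0.072 for the two intervals.
With no interference, expected double-crossover frequency = 0.239 × 0.072 = 0.01721.
Expected number = 0.01721 × 500 = 8.60 ≈ 9.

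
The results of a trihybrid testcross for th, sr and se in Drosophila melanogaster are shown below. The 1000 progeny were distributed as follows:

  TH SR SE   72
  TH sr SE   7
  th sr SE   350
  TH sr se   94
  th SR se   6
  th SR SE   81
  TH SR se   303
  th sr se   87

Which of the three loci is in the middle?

th

The two most frequent reciprocal classes, TH SR se and th sr SE, are the parental types, so the F1 was TH SR se / th sr SE.
The two rarest classes, th SR se and TH sr SE, are the double crossovers. Comparing them with the parentals, only the th allele has switched, so th is the middle locus and the order is se – th – sr.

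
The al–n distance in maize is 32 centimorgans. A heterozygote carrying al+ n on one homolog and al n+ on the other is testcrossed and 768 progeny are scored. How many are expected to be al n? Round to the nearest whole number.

123

A map distance of 32 centimorgans corresponds to a recombination frequency of 0.320.
The F1 is al+ n / al n+, so al n is a recombinant gamete class with expected frequency r/2 = 0.320/2 = 0.1600.
Expected number = 0.1600 × 768 = 122.88 ≈ 123.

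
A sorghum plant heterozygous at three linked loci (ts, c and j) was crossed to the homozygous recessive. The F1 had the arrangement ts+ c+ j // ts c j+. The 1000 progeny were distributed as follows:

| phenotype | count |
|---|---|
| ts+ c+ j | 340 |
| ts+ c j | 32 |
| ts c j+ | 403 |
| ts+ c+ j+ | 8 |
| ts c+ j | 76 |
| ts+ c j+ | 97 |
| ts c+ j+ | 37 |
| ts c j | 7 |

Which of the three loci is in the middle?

The two rarest classes, ts+ c+ j+ and ts c j, are the double crossovers. Comparing them with the parentals, only the j allele has switched, so j is the middle locus and the order is c – j – ts.

j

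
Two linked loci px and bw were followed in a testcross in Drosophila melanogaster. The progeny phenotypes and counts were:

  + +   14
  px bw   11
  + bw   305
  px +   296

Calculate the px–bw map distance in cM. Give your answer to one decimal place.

The two most frequent classes, + bw (305) and px + (296), are the parental types, so the F1 was + bw / px +.
The recombinant classes are + + and px bw: 14 + 11 = 25.
Recombination frequency = 25/626 = 0.0399 ≈ 4.0%, i.e. 4.0 cM.

4.0 cM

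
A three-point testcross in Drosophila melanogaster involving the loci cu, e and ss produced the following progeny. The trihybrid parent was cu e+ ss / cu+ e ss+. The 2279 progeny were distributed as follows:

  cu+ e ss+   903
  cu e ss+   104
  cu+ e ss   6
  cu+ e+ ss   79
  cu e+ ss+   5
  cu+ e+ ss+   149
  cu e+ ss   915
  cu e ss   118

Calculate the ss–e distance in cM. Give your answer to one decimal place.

12.2 cM

The two rarest classes, cu e+ ss+ and cu+ e ss, are the double crossovers. Comparing them with the parentals, only the ss allele has switched, so ss is the middle locus and the order is e – ss – cu.
Crossovers in the e–ss interval produce the single-crossover classes cu e ss and cu+ e+ ss+ (118 + 149 = 267) plus the double crossovers (11).
RF(e–ss) = (267 + 11) / 2279 = 278/2279 = 0.1220 → 12.2 cM.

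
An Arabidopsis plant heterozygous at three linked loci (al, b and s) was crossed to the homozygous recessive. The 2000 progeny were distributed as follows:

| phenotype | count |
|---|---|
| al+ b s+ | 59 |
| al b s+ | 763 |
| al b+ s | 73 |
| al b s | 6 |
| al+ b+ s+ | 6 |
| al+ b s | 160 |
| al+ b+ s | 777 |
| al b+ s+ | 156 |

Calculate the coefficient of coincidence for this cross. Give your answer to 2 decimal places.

0.51

The two most frequent reciprocal classes, al+ b+ s and al b s+, are the parental types, so the F1 was al+ b+ s / al b s+.
The two rarest classes, al+ b+ s+ and al b s, are the double crossovers. Comparing them with the parentals, only the s allele has switched, so s is the middle locus and the order is al – s – b.
al–s: (132 + 12)/2000 = 0.0720; s–b: (316 + 12)/2000 = 0.1640.
Expected DCO frequency = 0.0720 × 0.1640 ≈ 0.01181; observed = 12/2000 ≈ 0.00600.
Coefficient of coincidence = 0.00600/0.01181 ≈ 0.51.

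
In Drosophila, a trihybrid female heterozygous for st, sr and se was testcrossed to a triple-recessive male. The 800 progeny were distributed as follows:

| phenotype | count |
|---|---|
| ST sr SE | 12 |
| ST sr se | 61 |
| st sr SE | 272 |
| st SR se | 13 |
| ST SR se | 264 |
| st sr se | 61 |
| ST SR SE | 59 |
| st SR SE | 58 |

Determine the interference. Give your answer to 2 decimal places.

The two most frequent reciprocal classes, ST SR se and st sr SE, are the parental types, so the F1 was ST SR se / st sr SE.
The two rarest classes, st SR se and ST sr SE, are the double crossovers. Comparing them with the parentals, only the st allele has switched, so st is the middle locus and the order is sr – st – se.
sr–st: (119 + 25)/800 = 0.1800; st–se: (120 + 25)/800 = 0.1812.
Expected DCO frequency = 0.1800 × 0.1812 ≈ 0.03262; observed = 25/800 ≈ 0.03125.
Coefficient of coincidence = 0.03125/0.03262 ≈ 0.96; interference = 1 − 0.96 = 0.04.

0.04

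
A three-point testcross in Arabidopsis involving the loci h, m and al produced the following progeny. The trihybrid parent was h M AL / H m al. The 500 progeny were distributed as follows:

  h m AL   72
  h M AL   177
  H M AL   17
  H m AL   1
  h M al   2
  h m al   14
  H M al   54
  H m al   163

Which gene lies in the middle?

The two rarest classes, h M al and H m AL, are the double crossovers. Comparing them with the parentals, only the al allele has switched, so al is the middle locus and the order is h – al – m.

al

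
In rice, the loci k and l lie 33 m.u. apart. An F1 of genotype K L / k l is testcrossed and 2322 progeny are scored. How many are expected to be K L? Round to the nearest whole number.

778

A map distance of 33 m.u. corresponds to a recombination frequency of 0.330.
The F1 is K L / k l, so K L is a parental gamete class with expected frequency (1 − r)/2 = 0.670/2 = 0.3350.
Expected number = 0.3350 × 2322 = 777.87 ≈ 778.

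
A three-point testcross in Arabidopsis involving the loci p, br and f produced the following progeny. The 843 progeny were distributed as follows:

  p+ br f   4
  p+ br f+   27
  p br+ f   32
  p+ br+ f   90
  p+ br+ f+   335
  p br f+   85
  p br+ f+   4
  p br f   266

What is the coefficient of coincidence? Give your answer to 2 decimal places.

The two most frequent reciprocal classes, p br f and p+ br+ f+, are the parental types, so the F1 was p br f / p+ br+ f+.
The two rarest classes, p+ br f and p br+ f+, are the double crossovers. Comparing them with the parentals, only the p allele has switched, so p is the middle locus and the order is br – p – f.
br–p: (59 + 8)/843 = 0.0795; p–f: (175 + 8)/843 = 0.2171.
Expected DCO frequency = 0.0795 × 0.2171 ≈ 0.01726; observed = 8/843 ≈ 0.00949.
Coefficient of coincidence = 0.00949/0.01726 ≈ 0.55.

0.55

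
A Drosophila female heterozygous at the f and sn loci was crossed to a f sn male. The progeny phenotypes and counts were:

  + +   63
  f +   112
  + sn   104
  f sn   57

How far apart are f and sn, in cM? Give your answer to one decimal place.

35.7 cM

The two most frequent classes, + sn (104) and f + (112), are the parental types, so the F1 was + sn / f +.
The recombinant classes are + + and f sn: 63 + 57 = 120.
Recombination frequency = 120/336 = 0.3571 ≈ 35.7%, i.e. 35.7 cM.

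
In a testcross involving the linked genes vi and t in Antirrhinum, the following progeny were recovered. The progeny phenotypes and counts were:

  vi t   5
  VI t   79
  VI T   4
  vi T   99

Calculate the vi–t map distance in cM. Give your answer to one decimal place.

4.8 cM

The two most frequent classes, VI t (79) and vi T (99), are the parental types, so the F1 was VI t / vi T.
The recombinant classes are VI T and vi t: 4 + 5 = 9.
Recombination frequency = 9/187 = 0.0481 ≈ 4.8%, i.e. 4.8 cM.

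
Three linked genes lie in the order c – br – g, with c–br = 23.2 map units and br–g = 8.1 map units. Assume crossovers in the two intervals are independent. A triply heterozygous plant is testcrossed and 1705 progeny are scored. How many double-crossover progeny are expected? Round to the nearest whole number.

32

Map distances give recombination frequencies of 0.232 and 0.081 for the two intervals.
With no interference, expected double-crossover frequency = 0.232 × 0.081 = 0.01879.
Expected number = 0.01879 × 1705 = 32.04 ≈ 32.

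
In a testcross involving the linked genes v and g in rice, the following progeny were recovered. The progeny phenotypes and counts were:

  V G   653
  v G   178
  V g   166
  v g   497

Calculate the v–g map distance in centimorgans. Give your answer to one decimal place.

The two most frequent classes, V G (653) and v g (497), are the parental types, so the F1 was V G / v g.
The recombinant classes are V g and v G: 166 + 178 = 344.
Recombination frequency = 344/1494 = 0.2303 ≈ 23.0%, i.e. 23.0 centimorgans.

23.0 centimorgans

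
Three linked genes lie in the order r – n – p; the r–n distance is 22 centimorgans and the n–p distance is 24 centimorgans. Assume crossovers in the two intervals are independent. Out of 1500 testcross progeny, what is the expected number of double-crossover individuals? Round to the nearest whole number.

Map distances give recombination frequencies of 0.220 and 0.240 for the two intervals.
With no interference, expected double-crossover frequency = 0.220 × 0.240 = 0.05280.
Expected number = 0.05280 × 1500 = 79.20 ≈ 79.

79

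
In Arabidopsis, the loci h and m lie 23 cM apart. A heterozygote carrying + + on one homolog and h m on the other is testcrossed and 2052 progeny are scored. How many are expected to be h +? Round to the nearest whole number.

A map distance of 23 cM corresponds to a recombination frequency of 0.230.
The F1 is + + / h m, so h + is a recombinant gamete class with expected frequency r/2 = 0.230/2 = 0.1150.
Expected number = 0.1150 × 2052 = 235.98 ≈ 236.

236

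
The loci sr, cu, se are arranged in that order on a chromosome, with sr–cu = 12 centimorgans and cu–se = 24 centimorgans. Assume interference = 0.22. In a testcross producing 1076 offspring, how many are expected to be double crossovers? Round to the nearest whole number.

24

Map distances give recombination frequencies of 0.120 and 0.240 for the two intervals.
With interference 0.22 (so coincidence = 0.78), expected double-crossover frequency = 0.120 × 0.240 × 0.78 = 0.02246.
Expected number = 0.02246 × 1076 = 24.17 ≈ 24.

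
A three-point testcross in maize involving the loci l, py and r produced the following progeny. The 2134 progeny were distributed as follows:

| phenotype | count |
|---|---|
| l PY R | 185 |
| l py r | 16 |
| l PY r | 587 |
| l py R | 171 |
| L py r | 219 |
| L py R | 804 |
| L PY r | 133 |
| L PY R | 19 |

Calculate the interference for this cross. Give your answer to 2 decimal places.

0.50

The two most frequent reciprocal classes, l PY r and L py R, are the parental types, so the F1 was l PY r / L py R.
The two rarest classes, l py r and L PY R, are the double crossovers. Comparing them with the parentals, only the py allele has switched, so py is the middle locus and the order is l – py – r.
l–py: (304 + 35)/2134 = 0.1589; py–r: (404 + 35)/2134 = 0.2057.
Expected DCO frequency = 0.1589 × 0.2057 ≈ 0.03269; observed = 35/2134 ≈ 0.01640.
Coefficient of coincidence = 0.01640/0.03269 ≈ 0.50; interference = 1 − 0.50 = 0.50.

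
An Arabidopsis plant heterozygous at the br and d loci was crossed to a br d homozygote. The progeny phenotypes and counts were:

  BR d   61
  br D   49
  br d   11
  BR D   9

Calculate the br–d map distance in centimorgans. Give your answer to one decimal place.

15.4 centimorgans

The two most frequent classes, BR d (61) and br D (49), are the parental types, so the F1 was BR d / br D.
The recombinant classes are BR D and br d: 9 + 11 = 20.
Recombination frequency = 20/130 = 0.1538 ≈ 15.4%, i.e. 15.4 centimorgans.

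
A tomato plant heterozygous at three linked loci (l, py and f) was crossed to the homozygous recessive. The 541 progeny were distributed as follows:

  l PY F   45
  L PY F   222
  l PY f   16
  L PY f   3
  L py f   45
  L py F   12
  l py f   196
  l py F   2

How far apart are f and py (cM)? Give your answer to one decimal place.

6.1 cM

The two most frequent reciprocal classes, L PY F and l py f, are the parental types, so the F1 was L PY F / l py f.
The two rarest classes, L PY f and l py F, are the double crossovers. Comparing them with the parentals, only the f allele has switched, so f is the middle locus and the order is py – f – l.
Crossovers in the py–f interval produce the single-crossover classes L py F and l PY f (12 + 16 = 28) plus the double crossovers (5).
RF(py–f) = (28 + 5) / 541 = 33/541 = 0.0610 → 6.1 cM.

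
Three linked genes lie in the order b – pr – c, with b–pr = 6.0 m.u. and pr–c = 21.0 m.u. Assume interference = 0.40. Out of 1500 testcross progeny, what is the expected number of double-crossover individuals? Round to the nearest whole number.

11

Map distances give recombination frequencies of 0.060 and 0.210 for the two intervals.
With interference 0.40 (so coincidence = 0.60), expected double-crossover frequency = 0.060 × 0.210 × 0.60 = 0.00756.
Expected number = 0.00756 × 1500 = 11.34 ≈ 11.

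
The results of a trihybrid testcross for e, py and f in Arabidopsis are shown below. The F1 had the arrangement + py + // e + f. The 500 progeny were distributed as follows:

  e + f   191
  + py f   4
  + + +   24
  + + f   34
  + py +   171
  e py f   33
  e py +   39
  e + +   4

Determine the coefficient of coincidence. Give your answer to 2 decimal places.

The two rarest classes, + py f and e + +, are the double crossovers. Comparing them with the parentals, only the f allele has switched, so f is the middle locus and the order is py – f – e.
py–f: (57 + 8)/500 = 0.1300; f–e: (73 + 8)/500 = 0.1620.
Expected DCO frequency = 0.1300 × 0.1620 ≈ 0.02106; observed = 8/500 ≈ 0.01600.
Coefficient of coincidence = 0.01600/0.02106 ≈ 0.76.

0.76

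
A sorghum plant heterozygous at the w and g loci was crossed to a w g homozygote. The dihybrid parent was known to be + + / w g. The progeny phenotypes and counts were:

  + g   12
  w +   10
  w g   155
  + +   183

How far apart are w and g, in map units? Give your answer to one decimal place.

6.1 map units

The recombinant classes are + g and w +: 12 + 10 = 22.
Recombination frequency = 22/360 = 0.0611 ≈ 6.1%, i.e. 6.1 map units.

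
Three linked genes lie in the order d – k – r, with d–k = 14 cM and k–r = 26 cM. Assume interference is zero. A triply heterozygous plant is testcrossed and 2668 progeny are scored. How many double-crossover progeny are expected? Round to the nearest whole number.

97

Map distances give recombination frequencies of 0.140 and 0.260 for the two intervals.
With no interference, expected double-crossover frequency = 0.140 × 0.260 = 0.03640.
Expected number = 0.03640 × 2668 = 97.12 ≈ 97.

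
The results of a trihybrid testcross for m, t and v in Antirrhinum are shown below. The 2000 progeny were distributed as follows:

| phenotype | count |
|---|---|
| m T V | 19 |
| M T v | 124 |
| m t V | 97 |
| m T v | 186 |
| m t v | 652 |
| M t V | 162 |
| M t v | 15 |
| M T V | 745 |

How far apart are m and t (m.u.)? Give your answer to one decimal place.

19.1 m.u.

The two most frequent reciprocal classes, m t v and M T V, are the parental types, so the F1 was m t v / M T V.
The two rarest classes, M t v and m T V, are the double crossovers. Comparing them with the parentals, only the m allele has switched, so m is the middle locus and the order is t – m – v.
Crossovers in the t–m interval produce the single-crossover classes m T v and M t V (186 + 162 = 348) plus the double crossovers (34).
RF(t–m) = (348 + 34) / 2000 = 382/2000 = 0.1910 → 19.1 m.u.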